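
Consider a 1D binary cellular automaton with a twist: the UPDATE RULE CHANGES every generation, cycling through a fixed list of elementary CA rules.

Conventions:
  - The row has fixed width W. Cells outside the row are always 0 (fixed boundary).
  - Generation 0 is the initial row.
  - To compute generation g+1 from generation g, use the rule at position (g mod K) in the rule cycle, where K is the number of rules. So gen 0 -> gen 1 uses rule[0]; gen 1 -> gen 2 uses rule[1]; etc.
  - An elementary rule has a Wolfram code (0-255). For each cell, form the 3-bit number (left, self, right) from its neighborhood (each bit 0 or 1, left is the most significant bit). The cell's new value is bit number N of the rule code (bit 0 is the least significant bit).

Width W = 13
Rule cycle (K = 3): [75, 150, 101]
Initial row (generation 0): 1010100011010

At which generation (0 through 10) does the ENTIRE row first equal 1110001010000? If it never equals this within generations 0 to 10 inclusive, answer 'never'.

Answer: 10

Derivation:
Gen 0: 1010100011010
Gen 1 (rule 75): 0000001111000
Gen 2 (rule 150): 0000010110100
Gen 3 (rule 101): 1111011011101
Gen 4 (rule 75): 1001011010100
Gen 5 (rule 150): 1111000010110
Gen 6 (rule 101): 0001011011010
Gen 7 (rule 75): 1110011011000
Gen 8 (rule 150): 0101100000100
Gen 9 (rule 101): 0110101110101
Gen 10 (rule 75): 1110001010000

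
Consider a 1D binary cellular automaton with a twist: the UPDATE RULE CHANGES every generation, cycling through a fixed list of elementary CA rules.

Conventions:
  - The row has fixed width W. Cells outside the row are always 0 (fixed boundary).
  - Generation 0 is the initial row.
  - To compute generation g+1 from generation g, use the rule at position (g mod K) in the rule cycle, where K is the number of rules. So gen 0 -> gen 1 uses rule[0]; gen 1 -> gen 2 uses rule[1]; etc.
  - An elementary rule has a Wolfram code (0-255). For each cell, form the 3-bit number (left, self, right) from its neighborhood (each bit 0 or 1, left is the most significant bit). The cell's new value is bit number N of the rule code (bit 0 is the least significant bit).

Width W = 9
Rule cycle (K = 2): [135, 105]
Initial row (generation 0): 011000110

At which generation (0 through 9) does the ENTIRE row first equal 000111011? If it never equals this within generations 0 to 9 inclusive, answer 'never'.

Answer: never

Derivation:
Gen 0: 011000110
Gen 1 (rule 135): 100011000
Gen 2 (rule 105): 001011011
Gen 3 (rule 135): 111000000
Gen 4 (rule 105): 101011111
Gen 5 (rule 135): 101001110
Gen 6 (rule 105): 010001010
Gen 7 (rule 135): 110111010
Gen 8 (rule 105): 111101100
Gen 9 (rule 135): 011000001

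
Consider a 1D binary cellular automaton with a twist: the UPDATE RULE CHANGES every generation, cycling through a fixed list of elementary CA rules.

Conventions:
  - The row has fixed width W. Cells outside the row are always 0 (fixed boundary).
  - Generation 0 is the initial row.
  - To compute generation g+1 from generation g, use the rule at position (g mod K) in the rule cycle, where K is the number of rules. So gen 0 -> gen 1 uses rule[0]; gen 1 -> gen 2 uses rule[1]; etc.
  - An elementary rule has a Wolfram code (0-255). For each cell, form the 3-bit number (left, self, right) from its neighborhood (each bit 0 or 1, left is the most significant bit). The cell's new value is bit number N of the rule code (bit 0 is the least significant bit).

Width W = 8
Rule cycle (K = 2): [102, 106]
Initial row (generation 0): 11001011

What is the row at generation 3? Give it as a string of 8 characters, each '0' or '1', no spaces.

Gen 0: 11001011
Gen 1 (rule 102): 01011101
Gen 2 (rule 106): 10110110
Gen 3 (rule 102): 11011010

Answer: 11011010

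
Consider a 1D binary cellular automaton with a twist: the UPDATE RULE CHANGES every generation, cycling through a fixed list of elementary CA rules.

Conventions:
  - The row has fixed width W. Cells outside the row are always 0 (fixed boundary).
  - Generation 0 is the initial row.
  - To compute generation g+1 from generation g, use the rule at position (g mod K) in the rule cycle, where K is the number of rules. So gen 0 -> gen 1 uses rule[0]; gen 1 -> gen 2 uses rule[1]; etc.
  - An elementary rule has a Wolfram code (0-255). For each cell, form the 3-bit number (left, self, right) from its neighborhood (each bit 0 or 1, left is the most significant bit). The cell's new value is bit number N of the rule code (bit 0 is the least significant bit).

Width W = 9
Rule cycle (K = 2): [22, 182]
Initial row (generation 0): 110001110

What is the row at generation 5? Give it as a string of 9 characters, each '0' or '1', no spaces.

Answer: 001000000

Derivation:
Gen 0: 110001110
Gen 1 (rule 22): 001010001
Gen 2 (rule 182): 011111011
Gen 3 (rule 22): 100000000
Gen 4 (rule 182): 110000000
Gen 5 (rule 22): 001000000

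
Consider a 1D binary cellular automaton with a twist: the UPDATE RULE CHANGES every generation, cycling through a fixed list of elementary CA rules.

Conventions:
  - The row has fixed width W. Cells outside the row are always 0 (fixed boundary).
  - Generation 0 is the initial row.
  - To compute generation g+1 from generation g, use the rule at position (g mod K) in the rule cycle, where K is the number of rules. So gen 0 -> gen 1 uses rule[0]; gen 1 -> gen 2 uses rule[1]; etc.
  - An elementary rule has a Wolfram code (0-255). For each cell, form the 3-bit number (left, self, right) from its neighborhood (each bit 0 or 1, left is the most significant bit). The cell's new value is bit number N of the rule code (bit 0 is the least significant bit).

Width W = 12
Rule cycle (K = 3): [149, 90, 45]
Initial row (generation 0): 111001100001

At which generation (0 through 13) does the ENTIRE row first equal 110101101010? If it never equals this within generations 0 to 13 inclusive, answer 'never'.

Answer: 6

Derivation:
Gen 0: 111001100001
Gen 1 (rule 149): 010100011101
Gen 2 (rule 90): 100010110100
Gen 3 (rule 45): 101011101101
Gen 4 (rule 149): 101001000001
Gen 5 (rule 90): 000110100010
Gen 6 (rule 45): 110101101010
Gen 7 (rule 149): 000100001011
Gen 8 (rule 90): 001010010011
Gen 9 (rule 45): 101110010010
Gen 10 (rule 149): 100101011011
Gen 11 (rule 90): 011000011011
Gen 12 (rule 45): 010011010110
Gen 13 (rule 149): 011000010001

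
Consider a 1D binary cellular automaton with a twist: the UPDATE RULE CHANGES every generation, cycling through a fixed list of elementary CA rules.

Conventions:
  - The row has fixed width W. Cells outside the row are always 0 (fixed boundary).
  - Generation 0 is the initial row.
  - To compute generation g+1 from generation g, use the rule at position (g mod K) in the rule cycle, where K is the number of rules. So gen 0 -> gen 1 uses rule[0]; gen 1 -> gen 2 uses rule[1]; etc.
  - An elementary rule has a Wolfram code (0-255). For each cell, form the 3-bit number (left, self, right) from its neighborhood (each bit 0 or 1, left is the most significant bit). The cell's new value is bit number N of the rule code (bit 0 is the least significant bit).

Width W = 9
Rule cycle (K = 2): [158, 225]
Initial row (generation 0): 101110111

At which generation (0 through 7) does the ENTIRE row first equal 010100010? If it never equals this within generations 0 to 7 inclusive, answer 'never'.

Answer: 2

Derivation:
Gen 0: 101110111
Gen 1 (rule 158): 101100110
Gen 2 (rule 225): 010100010
Gen 3 (rule 158): 110110111
Gen 4 (rule 225): 011011011
Gen 5 (rule 158): 110010010
Gen 6 (rule 225): 010000000
Gen 7 (rule 158): 111000000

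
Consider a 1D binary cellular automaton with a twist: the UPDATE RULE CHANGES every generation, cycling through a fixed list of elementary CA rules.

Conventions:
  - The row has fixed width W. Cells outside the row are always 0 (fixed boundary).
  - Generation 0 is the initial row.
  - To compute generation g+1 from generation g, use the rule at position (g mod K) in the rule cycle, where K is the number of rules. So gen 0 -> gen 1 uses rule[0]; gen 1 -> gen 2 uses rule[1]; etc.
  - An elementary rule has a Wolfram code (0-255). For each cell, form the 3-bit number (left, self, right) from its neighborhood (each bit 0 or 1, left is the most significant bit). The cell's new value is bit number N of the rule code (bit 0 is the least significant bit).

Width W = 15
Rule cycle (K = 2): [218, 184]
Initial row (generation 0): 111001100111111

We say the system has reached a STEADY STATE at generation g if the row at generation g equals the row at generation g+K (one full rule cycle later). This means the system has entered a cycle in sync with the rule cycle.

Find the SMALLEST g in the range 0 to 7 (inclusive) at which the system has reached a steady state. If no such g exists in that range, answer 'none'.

Gen 0: 111001100111111
Gen 1 (rule 218): 111111111111111
Gen 2 (rule 184): 111111111111110
Gen 3 (rule 218): 111111111111111
Gen 4 (rule 184): 111111111111110
Gen 5 (rule 218): 111111111111111
Gen 6 (rule 184): 111111111111110
Gen 7 (rule 218): 111111111111111
Gen 8 (rule 184): 111111111111110
Gen 9 (rule 218): 111111111111111

Answer: 1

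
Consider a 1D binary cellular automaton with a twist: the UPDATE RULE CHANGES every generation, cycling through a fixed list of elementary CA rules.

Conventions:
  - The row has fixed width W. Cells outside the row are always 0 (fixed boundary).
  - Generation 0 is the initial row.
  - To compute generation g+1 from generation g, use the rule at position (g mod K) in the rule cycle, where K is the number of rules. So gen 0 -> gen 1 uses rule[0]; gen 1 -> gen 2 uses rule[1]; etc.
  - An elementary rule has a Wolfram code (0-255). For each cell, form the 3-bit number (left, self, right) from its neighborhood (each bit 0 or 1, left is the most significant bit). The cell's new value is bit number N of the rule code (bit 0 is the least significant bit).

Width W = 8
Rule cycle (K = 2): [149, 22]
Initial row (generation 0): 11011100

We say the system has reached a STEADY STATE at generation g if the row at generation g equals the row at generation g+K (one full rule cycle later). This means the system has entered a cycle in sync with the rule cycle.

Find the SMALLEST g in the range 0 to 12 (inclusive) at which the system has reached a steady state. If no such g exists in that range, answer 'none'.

Gen 0: 11011100
Gen 1 (rule 149): 00001011
Gen 2 (rule 22): 00011000
Gen 3 (rule 149): 11000111
Gen 4 (rule 22): 00101000
Gen 5 (rule 149): 10101111
Gen 6 (rule 22): 10100000
Gen 7 (rule 149): 10111111
Gen 8 (rule 22): 10000000
Gen 9 (rule 149): 11111111
Gen 10 (rule 22): 00000000
Gen 11 (rule 149): 11111111
Gen 12 (rule 22): 00000000
Gen 13 (rule 149): 11111111
Gen 14 (rule 22): 00000000

Answer: 9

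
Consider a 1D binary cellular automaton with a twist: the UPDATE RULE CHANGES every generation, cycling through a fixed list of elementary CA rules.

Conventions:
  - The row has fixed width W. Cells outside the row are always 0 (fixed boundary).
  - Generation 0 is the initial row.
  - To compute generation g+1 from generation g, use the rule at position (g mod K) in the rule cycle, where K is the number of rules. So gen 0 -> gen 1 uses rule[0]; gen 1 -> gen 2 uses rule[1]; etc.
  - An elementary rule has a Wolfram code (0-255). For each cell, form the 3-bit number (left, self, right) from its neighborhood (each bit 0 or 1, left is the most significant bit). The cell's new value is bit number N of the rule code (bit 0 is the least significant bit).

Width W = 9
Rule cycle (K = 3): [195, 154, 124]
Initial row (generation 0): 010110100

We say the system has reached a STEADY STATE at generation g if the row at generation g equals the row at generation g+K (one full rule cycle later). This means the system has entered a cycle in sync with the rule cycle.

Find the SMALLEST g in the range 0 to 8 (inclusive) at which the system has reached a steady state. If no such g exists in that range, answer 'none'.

Gen 0: 010110100
Gen 1 (rule 195): 100010001
Gen 2 (rule 154): 010101010
Gen 3 (rule 124): 011111111
Gen 4 (rule 195): 101111111
Gen 5 (rule 154): 001111110
Gen 6 (rule 124): 001000011
Gen 7 (rule 195): 110011101
Gen 8 (rule 154): 101111000
Gen 9 (rule 124): 111001100
Gen 10 (rule 195): 011010101
Gen 11 (rule 154): 110000000

Answer: none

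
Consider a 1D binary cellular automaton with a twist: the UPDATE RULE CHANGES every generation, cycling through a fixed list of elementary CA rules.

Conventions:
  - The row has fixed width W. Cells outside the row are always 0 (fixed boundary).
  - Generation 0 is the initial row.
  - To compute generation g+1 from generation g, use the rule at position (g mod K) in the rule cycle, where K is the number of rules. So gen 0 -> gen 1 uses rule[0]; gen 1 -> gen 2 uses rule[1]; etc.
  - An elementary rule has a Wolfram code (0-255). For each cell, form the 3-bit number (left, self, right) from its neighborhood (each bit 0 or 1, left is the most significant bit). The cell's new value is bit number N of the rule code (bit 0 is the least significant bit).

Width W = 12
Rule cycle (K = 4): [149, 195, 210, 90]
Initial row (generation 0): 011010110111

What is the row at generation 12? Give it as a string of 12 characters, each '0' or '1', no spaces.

Gen 0: 011010110111
Gen 1 (rule 149): 000010000010
Gen 2 (rule 195): 111100111100
Gen 3 (rule 210): 011111011110
Gen 4 (rule 90): 110001010011
Gen 5 (rule 149): 001101011000
Gen 6 (rule 195): 110100001011
Gen 7 (rule 210): 010010010001
Gen 8 (rule 90): 101101101010
Gen 9 (rule 149): 100000001011
Gen 10 (rule 195): 001111110001
Gen 11 (rule 210): 010111111010
Gen 12 (rule 90): 100100001001

Answer: 100100001001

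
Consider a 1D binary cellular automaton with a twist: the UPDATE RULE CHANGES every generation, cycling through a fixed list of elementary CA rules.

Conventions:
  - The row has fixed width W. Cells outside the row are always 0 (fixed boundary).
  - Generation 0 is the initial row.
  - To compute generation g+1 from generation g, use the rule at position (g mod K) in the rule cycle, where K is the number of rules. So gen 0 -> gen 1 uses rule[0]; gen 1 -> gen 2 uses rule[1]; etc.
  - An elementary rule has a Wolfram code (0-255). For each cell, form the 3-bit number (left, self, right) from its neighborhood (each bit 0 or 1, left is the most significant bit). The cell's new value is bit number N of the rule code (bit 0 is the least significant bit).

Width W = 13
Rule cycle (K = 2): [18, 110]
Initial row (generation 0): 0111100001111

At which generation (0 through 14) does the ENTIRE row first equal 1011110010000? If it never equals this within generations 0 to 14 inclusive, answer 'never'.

Answer: never

Derivation:
Gen 0: 0111100001111
Gen 1 (rule 18): 1000010010000
Gen 2 (rule 110): 1000110110000
Gen 3 (rule 18): 0101000001000
Gen 4 (rule 110): 1111000011000
Gen 5 (rule 18): 0000100100100
Gen 6 (rule 110): 0001101101100
Gen 7 (rule 18): 0010000000010
Gen 8 (rule 110): 0110000000110
Gen 9 (rule 18): 1001000001001
Gen 10 (rule 110): 1011000011011
Gen 11 (rule 18): 0000100100000
Gen 12 (rule 110): 0001101100000
Gen 13 (rule 18): 0010000010000
Gen 14 (rule 110): 0110000110000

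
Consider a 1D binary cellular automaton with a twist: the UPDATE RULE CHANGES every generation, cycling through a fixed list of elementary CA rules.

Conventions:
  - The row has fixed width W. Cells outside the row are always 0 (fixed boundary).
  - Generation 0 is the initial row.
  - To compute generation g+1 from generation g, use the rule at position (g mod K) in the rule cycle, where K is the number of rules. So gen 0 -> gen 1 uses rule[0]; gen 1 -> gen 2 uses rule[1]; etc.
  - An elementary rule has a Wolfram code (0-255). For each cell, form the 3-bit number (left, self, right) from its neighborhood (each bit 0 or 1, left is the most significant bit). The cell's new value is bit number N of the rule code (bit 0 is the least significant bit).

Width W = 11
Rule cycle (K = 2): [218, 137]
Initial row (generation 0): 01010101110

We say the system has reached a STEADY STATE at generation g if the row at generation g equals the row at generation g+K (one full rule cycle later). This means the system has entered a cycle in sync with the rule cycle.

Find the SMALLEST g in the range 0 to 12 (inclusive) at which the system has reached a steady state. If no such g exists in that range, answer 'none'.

Answer: 5

Derivation:
Gen 0: 01010101110
Gen 1 (rule 218): 10000001111
Gen 2 (rule 137): 00111101110
Gen 3 (rule 218): 01111101111
Gen 4 (rule 137): 01111001110
Gen 5 (rule 218): 11111111111
Gen 6 (rule 137): 11111111110
Gen 7 (rule 218): 11111111111
Gen 8 (rule 137): 11111111110
Gen 9 (rule 218): 11111111111
Gen 10 (rule 137): 11111111110
Gen 11 (rule 218): 11111111111
Gen 12 (rule 137): 11111111110
Gen 13 (rule 218): 11111111111
Gen 14 (rule 137): 11111111110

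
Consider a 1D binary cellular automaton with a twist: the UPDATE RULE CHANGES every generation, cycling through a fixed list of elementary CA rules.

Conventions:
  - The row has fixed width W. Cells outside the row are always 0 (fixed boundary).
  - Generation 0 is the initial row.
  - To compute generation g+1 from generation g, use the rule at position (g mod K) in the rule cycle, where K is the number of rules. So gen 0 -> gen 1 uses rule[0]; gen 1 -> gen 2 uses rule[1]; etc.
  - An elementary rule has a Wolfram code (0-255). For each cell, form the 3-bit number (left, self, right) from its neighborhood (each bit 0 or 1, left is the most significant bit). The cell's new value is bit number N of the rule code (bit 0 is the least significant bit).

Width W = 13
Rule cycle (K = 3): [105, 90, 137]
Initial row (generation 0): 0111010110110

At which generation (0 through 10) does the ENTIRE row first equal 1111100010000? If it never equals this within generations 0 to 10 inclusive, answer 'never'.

Answer: never

Derivation:
Gen 0: 0111010110110
Gen 1 (rule 105): 0101101111110
Gen 2 (rule 90): 1001101000011
Gen 3 (rule 137): 0001000011010
Gen 4 (rule 105): 1100011011100
Gen 5 (rule 90): 1110111010110
Gen 6 (rule 137): 1100110000100
Gen 7 (rule 105): 1100110110001
Gen 8 (rule 90): 1111110111010
Gen 9 (rule 137): 1111100110000
Gen 10 (rule 105): 1000100110111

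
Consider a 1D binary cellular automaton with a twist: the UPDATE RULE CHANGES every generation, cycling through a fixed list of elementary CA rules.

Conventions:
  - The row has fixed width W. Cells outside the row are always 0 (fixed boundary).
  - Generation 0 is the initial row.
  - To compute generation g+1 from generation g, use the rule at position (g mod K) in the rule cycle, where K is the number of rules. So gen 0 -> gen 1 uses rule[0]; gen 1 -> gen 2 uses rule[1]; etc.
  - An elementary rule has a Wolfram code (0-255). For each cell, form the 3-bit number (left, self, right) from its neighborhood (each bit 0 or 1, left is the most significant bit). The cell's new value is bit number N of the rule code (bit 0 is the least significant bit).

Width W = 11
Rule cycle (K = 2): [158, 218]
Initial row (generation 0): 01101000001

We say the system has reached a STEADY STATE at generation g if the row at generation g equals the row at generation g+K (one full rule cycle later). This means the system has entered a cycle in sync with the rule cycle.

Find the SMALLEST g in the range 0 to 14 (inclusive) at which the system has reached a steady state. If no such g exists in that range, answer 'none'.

Answer: 4

Derivation:
Gen 0: 01101000001
Gen 1 (rule 158): 11001100011
Gen 2 (rule 218): 11111110111
Gen 3 (rule 158): 11111100110
Gen 4 (rule 218): 11111111111
Gen 5 (rule 158): 11111111110
Gen 6 (rule 218): 11111111111
Gen 7 (rule 158): 11111111110
Gen 8 (rule 218): 11111111111
Gen 9 (rule 158): 11111111110
Gen 10 (rule 218): 11111111111
Gen 11 (rule 158): 11111111110
Gen 12 (rule 218): 11111111111
Gen 13 (rule 158): 11111111110
Gen 14 (rule 218): 11111111111
Gen 15 (rule 158): 11111111110
Gen 16 (rule 218): 11111111111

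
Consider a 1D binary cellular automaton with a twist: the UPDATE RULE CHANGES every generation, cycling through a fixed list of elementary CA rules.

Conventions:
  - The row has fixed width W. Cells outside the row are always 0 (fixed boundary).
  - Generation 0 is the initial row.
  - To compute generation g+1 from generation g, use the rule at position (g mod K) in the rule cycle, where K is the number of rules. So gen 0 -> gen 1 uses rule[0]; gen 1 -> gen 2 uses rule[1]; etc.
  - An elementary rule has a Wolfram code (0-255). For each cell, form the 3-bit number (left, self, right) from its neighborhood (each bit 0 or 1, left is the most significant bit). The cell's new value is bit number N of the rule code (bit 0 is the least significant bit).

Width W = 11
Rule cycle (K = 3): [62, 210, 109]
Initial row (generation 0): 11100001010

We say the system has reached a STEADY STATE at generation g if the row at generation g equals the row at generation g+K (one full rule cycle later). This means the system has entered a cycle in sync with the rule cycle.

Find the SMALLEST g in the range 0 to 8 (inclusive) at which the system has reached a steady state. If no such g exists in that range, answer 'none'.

Answer: none

Derivation:
Gen 0: 11100001010
Gen 1 (rule 62): 10010011111
Gen 2 (rule 210): 01101101111
Gen 3 (rule 109): 01111111001
Gen 4 (rule 62): 11000000111
Gen 5 (rule 210): 01100001011
Gen 6 (rule 109): 01101101111
Gen 7 (rule 62): 11011011000
Gen 8 (rule 210): 01001001100
Gen 9 (rule 109): 01001001101
Gen 10 (rule 62): 11111111011
Gen 11 (rule 210): 01111111001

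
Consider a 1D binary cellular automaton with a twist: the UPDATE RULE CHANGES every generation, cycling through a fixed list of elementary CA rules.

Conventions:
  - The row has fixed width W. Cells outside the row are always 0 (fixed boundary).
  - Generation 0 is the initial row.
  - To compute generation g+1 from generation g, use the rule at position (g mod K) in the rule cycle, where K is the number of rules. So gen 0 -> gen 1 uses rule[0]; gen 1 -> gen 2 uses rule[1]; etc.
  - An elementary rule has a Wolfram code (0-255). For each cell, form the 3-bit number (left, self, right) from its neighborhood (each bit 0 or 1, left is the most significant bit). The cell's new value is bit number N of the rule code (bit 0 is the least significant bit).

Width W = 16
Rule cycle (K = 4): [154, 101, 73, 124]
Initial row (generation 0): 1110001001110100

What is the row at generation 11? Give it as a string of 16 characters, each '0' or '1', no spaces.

Answer: 0001111111100011

Derivation:
Gen 0: 1110001001110100
Gen 1 (rule 154): 1101010111100010
Gen 2 (rule 101): 0111111000101010
Gen 3 (rule 73): 0100001010000000
Gen 4 (rule 124): 0110001111000000
Gen 5 (rule 154): 1101011110100000
Gen 6 (rule 101): 0111100011101111
Gen 7 (rule 73): 0100101010101001
Gen 8 (rule 124): 0110111111111101
Gen 9 (rule 154): 1100111111111000
Gen 10 (rule 101): 0100000000001011
Gen 11 (rule 73): 0001111111100011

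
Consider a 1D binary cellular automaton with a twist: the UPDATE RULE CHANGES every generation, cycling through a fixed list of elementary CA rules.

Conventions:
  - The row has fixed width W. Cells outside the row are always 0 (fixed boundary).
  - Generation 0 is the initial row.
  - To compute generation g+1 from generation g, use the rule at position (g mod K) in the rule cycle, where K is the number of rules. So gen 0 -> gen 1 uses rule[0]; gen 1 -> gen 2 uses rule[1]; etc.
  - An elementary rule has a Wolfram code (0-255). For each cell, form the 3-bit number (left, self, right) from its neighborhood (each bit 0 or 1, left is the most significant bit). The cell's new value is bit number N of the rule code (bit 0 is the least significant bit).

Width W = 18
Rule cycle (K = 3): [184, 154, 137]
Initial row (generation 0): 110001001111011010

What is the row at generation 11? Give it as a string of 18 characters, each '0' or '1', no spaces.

Gen 0: 110001001111011010
Gen 1 (rule 184): 101000101110110101
Gen 2 (rule 154): 000101001100100000
Gen 3 (rule 137): 110000001000001111
Gen 4 (rule 184): 101000000100001110
Gen 5 (rule 154): 000100001010011101
Gen 6 (rule 137): 110001100000011000
Gen 7 (rule 184): 101001010000010100
Gen 8 (rule 154): 000110001000100010
Gen 9 (rule 137): 110100100010001000
Gen 10 (rule 184): 101010010001000100
Gen 11 (rule 154): 000001101010101010

Answer: 000001101010101010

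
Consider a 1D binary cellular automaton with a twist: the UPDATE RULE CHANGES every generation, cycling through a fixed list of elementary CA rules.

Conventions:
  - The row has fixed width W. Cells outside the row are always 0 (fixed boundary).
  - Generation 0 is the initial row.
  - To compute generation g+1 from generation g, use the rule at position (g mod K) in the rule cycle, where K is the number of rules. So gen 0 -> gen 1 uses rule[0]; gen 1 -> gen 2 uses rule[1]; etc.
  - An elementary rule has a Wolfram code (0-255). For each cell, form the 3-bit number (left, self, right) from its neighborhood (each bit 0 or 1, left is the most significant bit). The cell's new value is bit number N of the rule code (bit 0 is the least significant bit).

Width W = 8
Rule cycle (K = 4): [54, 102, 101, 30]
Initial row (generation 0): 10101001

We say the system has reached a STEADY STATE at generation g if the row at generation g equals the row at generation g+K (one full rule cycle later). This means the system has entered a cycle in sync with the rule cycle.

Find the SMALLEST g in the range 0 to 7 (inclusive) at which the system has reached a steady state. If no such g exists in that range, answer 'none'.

Answer: none

Derivation:
Gen 0: 10101001
Gen 1 (rule 54): 11111111
Gen 2 (rule 102): 00000001
Gen 3 (rule 101): 11111101
Gen 4 (rule 30): 10000001
Gen 5 (rule 54): 11000011
Gen 6 (rule 102): 01000101
Gen 7 (rule 101): 01010111
Gen 8 (rule 30): 11010100
Gen 9 (rule 54): 00111110
Gen 10 (rule 102): 01000010
Gen 11 (rule 101): 01011010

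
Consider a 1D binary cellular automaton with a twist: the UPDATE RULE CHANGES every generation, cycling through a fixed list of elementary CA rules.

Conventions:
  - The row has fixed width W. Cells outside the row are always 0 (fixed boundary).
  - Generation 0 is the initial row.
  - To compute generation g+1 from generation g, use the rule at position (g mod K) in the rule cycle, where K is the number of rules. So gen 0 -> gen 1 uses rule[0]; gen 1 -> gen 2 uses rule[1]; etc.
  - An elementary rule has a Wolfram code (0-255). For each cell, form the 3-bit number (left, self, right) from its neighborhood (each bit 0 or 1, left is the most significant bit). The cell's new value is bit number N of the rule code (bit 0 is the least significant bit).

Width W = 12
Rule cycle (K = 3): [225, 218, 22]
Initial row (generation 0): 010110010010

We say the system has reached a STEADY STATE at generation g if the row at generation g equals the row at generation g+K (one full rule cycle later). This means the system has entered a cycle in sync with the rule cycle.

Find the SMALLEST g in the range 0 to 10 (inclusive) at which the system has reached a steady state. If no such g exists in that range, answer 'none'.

Answer: 6

Derivation:
Gen 0: 010110010010
Gen 1 (rule 225): 001010000000
Gen 2 (rule 218): 010001000000
Gen 3 (rule 22): 111011100000
Gen 4 (rule 225): 011101101111
Gen 5 (rule 218): 111101101111
Gen 6 (rule 22): 000000000000
Gen 7 (rule 225): 111111111111
Gen 8 (rule 218): 111111111111
Gen 9 (rule 22): 000000000000
Gen 10 (rule 225): 111111111111
Gen 11 (rule 218): 111111111111
Gen 12 (rule 22): 000000000000
Gen 13 (rule 225): 111111111111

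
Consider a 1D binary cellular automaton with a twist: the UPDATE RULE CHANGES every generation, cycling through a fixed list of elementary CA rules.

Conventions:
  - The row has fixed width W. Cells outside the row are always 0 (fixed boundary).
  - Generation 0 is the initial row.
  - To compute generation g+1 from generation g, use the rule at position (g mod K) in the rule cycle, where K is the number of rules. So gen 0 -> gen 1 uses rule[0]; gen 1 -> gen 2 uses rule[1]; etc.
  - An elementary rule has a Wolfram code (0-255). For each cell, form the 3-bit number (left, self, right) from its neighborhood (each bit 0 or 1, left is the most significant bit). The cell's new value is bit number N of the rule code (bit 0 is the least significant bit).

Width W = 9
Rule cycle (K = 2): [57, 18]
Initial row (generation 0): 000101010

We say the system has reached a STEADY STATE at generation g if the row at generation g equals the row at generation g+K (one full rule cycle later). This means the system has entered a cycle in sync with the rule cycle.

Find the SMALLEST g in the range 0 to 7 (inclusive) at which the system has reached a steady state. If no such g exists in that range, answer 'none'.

Answer: 4

Derivation:
Gen 0: 000101010
Gen 1 (rule 57): 110010101
Gen 2 (rule 18): 001100000
Gen 3 (rule 57): 101011111
Gen 4 (rule 18): 000000000
Gen 5 (rule 57): 111111111
Gen 6 (rule 18): 000000000
Gen 7 (rule 57): 111111111
Gen 8 (rule 18): 000000000
Gen 9 (rule 57): 111111111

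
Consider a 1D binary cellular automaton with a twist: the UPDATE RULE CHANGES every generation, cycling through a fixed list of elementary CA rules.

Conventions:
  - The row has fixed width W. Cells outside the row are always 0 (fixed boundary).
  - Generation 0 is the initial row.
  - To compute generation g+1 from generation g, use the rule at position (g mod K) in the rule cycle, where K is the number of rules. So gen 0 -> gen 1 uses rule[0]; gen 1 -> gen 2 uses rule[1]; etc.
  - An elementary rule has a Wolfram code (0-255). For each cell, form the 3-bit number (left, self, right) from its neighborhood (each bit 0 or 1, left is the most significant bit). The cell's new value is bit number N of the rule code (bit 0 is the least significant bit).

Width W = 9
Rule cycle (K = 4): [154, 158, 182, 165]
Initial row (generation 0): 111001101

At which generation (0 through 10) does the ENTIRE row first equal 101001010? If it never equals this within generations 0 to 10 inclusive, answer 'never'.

Answer: 5

Derivation:
Gen 0: 111001101
Gen 1 (rule 154): 110111000
Gen 2 (rule 158): 100110100
Gen 3 (rule 182): 111001110
Gen 4 (rule 165): 010000100
Gen 5 (rule 154): 101001010
Gen 6 (rule 158): 101111011
Gen 7 (rule 182): 110110100
Gen 8 (rule 165): 001001101
Gen 9 (rule 154): 010111000
Gen 10 (rule 158): 110110100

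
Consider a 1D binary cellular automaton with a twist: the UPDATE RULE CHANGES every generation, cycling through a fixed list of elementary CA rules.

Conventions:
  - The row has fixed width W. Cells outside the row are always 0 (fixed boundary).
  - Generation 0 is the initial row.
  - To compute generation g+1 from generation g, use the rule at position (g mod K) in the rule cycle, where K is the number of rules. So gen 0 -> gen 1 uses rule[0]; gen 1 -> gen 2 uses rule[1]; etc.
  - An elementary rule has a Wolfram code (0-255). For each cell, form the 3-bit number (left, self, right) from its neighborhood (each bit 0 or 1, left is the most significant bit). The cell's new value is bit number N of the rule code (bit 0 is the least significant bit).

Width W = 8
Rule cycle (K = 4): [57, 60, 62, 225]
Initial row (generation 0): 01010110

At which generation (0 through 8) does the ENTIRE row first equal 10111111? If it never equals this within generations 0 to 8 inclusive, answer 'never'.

Answer: 7

Derivation:
Gen 0: 01010110
Gen 1 (rule 57): 00101101
Gen 2 (rule 60): 00111011
Gen 3 (rule 62): 01100110
Gen 4 (rule 225): 00100010
Gen 5 (rule 57): 10011001
Gen 6 (rule 60): 11010101
Gen 7 (rule 62): 10111111
Gen 8 (rule 225): 01011111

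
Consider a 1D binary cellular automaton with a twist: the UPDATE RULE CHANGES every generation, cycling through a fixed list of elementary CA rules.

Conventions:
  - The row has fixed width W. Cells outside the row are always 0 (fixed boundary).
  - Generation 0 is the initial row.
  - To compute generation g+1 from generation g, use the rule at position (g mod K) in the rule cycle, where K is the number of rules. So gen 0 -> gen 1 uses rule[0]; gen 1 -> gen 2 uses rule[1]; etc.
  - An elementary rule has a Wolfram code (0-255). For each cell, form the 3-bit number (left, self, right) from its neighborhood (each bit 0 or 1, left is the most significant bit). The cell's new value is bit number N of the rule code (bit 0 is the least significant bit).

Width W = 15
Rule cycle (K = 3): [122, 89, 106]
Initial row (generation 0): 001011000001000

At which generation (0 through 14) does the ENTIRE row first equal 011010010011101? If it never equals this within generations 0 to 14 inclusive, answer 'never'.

Answer: never

Derivation:
Gen 0: 001011000001000
Gen 1 (rule 122): 010111100010100
Gen 2 (rule 89): 000100111000011
Gen 3 (rule 106): 001001101000111
Gen 4 (rule 122): 010111110101101
Gen 5 (rule 89): 000100010001100
Gen 6 (rule 106): 001000100011100
Gen 7 (rule 122): 010101010110110
Gen 8 (rule 89): 000000000110111
Gen 9 (rule 106): 000000001111101
Gen 10 (rule 122): 000000011000110
Gen 11 (rule 89): 111111011110111
Gen 12 (rule 106): 100001110011101
Gen 13 (rule 122): 010011011110110
Gen 14 (rule 89): 001011010010111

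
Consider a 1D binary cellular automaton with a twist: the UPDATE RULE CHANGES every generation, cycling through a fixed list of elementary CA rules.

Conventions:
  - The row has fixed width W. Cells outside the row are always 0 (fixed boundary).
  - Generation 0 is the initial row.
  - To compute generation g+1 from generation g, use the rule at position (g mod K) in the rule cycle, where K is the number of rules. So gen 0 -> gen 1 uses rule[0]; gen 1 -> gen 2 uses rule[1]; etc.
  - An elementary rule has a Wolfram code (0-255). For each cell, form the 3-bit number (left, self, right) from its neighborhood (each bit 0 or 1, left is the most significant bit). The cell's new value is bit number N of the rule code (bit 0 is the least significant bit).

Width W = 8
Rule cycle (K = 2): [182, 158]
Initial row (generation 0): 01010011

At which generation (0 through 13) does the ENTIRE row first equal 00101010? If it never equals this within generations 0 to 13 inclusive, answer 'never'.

Gen 0: 01010011
Gen 1 (rule 182): 11111100
Gen 2 (rule 158): 11111010
Gen 3 (rule 182): 01110111
Gen 4 (rule 158): 11100110
Gen 5 (rule 182): 01011001
Gen 6 (rule 158): 11010111
Gen 7 (rule 182): 00111010
Gen 8 (rule 158): 01110011
Gen 9 (rule 182): 10101100
Gen 10 (rule 158): 10101010
Gen 11 (rule 182): 11111111
Gen 12 (rule 158): 11111110
Gen 13 (rule 182): 01111101

Answer: never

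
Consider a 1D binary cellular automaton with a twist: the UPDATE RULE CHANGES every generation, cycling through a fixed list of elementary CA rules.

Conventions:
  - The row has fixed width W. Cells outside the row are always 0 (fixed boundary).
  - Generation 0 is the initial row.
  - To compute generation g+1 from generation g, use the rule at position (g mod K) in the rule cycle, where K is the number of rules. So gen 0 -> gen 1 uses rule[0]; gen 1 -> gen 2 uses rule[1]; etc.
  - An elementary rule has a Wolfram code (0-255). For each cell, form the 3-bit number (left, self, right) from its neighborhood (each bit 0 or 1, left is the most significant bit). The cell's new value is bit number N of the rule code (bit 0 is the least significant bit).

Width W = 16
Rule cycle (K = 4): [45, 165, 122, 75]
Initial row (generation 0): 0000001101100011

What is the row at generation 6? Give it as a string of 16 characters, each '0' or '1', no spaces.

Answer: 1101111010000000

Derivation:
Gen 0: 0000001101100011
Gen 1 (rule 45): 1111101011001010
Gen 2 (rule 165): 0111011100001110
Gen 3 (rule 122): 1101110110011011
Gen 4 (rule 75): 1101010110111011
Gen 5 (rule 45): 1011111101100110
Gen 6 (rule 165): 1101111010000000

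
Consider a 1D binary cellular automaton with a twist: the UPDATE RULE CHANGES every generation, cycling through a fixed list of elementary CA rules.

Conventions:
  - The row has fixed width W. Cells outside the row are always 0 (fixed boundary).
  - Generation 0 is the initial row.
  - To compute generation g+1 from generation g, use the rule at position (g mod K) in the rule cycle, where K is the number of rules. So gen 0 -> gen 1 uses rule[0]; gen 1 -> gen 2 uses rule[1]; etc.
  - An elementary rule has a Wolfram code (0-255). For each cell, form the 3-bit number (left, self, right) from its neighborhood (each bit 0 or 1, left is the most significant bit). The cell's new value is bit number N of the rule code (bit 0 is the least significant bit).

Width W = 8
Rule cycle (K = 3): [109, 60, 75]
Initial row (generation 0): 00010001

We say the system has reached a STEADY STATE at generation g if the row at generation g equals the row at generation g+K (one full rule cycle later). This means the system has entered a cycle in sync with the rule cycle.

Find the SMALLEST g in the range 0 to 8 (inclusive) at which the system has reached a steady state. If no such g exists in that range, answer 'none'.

Answer: 6

Derivation:
Gen 0: 00010001
Gen 1 (rule 109): 11010101
Gen 2 (rule 60): 10111111
Gen 3 (rule 75): 00100001
Gen 4 (rule 109): 10101101
Gen 5 (rule 60): 11111011
Gen 6 (rule 75): 10001011
Gen 7 (rule 109): 10101111
Gen 8 (rule 60): 11111000
Gen 9 (rule 75): 10001011
Gen 10 (rule 109): 10101111
Gen 11 (rule 60): 11111000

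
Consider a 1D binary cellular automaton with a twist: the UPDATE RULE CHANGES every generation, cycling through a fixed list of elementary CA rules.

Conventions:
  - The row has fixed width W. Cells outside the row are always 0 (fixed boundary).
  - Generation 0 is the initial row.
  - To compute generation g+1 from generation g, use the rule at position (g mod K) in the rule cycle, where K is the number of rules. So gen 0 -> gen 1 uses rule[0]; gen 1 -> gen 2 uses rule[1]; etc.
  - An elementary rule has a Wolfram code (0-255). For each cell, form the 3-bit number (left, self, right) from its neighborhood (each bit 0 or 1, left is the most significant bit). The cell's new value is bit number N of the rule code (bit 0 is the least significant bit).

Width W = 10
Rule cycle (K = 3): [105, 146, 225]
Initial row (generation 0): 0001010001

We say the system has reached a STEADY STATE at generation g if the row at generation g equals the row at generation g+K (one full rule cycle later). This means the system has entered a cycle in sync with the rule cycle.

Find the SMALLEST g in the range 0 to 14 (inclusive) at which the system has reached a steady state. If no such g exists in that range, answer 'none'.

Answer: none

Derivation:
Gen 0: 0001010001
Gen 1 (rule 105): 1100100100
Gen 2 (rule 146): 0011011010
Gen 3 (rule 225): 1001101100
Gen 4 (rule 105): 0001111101
Gen 5 (rule 146): 0010111000
Gen 6 (rule 225): 1001011011
Gen 7 (rule 105): 0000111111
Gen 8 (rule 146): 0001011110
Gen 9 (rule 225): 1100101110
Gen 10 (rule 105): 1100011010
Gen 11 (rule 146): 0010100001
Gen 12 (rule 225): 1001001100
Gen 13 (rule 105): 0000001101
Gen 14 (rule 146): 0000010000
Gen 15 (rule 225): 1111000111
Gen 16 (rule 105): 1001010101
Gen 17 (rule 146): 0110000000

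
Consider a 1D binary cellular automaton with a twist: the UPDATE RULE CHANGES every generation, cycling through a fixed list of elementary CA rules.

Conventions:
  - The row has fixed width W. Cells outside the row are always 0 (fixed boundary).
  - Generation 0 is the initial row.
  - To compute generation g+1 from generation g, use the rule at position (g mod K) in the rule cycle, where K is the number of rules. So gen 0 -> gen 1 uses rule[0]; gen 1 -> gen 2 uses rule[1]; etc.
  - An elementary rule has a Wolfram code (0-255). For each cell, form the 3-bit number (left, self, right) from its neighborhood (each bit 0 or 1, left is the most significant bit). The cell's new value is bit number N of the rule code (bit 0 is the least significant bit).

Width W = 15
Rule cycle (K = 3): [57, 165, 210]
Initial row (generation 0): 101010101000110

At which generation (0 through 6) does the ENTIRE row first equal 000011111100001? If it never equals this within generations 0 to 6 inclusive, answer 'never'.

Gen 0: 101010101000110
Gen 1 (rule 57): 010101010110101
Gen 2 (rule 165): 011111111001111
Gen 3 (rule 210): 101111111110111
Gen 4 (rule 57): 011000000001100
Gen 5 (rule 165): 000011111100001
Gen 6 (rule 210): 000101111110010

Answer: 5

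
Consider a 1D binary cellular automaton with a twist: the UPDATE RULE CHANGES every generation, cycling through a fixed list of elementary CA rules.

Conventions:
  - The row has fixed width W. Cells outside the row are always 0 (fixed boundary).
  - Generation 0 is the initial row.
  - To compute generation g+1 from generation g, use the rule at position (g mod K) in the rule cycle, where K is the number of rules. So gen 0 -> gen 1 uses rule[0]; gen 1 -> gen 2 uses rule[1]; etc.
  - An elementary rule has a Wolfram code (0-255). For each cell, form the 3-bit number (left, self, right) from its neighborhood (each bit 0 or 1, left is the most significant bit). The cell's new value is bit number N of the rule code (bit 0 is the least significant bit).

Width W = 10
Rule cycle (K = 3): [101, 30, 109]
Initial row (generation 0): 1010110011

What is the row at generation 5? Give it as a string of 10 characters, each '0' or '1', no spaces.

Answer: 1001010011

Derivation:
Gen 0: 1010110011
Gen 1 (rule 101): 1111010001
Gen 2 (rule 30): 1000011011
Gen 3 (rule 109): 1011011111
Gen 4 (rule 101): 1101100001
Gen 5 (rule 30): 1001010011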